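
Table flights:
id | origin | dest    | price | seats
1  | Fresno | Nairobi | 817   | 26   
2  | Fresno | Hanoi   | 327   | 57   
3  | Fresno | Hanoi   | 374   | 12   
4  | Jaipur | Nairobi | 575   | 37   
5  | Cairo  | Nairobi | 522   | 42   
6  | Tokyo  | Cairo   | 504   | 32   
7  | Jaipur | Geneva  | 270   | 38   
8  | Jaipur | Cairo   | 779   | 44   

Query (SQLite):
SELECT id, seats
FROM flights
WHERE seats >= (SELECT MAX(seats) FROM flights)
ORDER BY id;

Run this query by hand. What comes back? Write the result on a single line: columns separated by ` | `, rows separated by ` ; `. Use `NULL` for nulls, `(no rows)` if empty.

2 | 57

Scalar subquery: MAX(seats) over all flights rows = 57.
Keep rows where seats >= that value.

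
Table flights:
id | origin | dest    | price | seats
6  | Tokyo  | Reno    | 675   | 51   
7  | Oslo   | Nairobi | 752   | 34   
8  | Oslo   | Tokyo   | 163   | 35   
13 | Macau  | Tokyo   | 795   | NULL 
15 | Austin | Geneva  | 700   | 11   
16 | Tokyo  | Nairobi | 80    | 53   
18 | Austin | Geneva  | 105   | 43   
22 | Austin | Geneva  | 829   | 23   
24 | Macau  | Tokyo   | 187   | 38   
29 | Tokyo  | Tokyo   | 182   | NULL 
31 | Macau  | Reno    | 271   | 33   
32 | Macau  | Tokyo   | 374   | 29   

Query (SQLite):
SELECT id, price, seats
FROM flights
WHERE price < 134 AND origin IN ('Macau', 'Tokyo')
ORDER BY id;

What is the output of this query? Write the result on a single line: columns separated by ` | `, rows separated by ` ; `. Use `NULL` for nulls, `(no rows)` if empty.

16 | 80 | 53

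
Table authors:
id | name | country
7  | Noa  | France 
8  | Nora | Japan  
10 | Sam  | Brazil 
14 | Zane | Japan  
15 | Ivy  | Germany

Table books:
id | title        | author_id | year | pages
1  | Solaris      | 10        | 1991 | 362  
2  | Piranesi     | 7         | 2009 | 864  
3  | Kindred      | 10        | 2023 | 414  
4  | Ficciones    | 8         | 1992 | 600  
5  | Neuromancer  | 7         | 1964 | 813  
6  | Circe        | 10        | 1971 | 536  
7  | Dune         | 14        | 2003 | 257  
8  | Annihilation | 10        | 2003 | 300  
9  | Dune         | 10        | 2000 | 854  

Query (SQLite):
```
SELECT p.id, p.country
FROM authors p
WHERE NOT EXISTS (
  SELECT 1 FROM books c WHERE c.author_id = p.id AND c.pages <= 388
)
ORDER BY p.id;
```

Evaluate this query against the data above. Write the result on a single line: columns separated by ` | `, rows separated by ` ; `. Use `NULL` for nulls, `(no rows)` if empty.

For each authors row, check whether any books with matching author_id has pages <= 388.
Keep rows where that is false.

7 | France ; 8 | Japan ; 15 | Germany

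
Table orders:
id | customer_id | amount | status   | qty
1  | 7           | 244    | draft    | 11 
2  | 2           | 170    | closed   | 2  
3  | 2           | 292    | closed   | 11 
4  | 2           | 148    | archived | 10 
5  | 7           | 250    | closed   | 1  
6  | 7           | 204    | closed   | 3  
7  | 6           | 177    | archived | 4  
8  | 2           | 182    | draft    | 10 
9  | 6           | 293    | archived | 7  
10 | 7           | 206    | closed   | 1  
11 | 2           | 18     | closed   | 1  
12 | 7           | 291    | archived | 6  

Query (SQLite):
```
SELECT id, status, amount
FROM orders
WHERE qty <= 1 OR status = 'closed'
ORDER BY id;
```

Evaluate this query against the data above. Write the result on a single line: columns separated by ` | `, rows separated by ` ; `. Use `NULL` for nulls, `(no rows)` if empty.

2 | closed | 170 ; 3 | closed | 292 ; 5 | closed | 250 ; 6 | closed | 204 ; 10 | closed | 206 ; 11 | closed | 18

qty <= 1: ids {5, 10, 11}
status = 'closed': ids {2, 3, 5, 6, 10, 11}
Combine with OR.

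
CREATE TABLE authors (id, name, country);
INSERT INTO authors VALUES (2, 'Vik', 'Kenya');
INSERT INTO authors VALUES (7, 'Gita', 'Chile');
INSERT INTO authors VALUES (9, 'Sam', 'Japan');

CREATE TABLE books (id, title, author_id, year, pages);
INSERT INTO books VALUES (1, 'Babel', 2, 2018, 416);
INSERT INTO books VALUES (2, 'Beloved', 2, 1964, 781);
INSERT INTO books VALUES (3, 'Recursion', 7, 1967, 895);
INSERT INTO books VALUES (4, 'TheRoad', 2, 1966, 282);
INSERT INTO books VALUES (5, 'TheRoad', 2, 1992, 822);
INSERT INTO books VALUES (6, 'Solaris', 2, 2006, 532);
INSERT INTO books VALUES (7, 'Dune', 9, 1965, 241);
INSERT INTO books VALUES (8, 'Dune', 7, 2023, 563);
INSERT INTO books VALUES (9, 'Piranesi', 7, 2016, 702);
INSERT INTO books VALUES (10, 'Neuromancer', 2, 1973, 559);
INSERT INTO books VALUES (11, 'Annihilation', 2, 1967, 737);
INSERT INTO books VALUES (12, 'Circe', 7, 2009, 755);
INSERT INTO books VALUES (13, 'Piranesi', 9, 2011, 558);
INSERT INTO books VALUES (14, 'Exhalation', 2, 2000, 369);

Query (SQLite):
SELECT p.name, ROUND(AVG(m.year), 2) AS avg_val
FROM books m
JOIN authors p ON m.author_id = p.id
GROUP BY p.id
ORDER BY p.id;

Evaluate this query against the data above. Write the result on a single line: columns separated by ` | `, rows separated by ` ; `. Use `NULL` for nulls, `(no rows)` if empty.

Vik | 1985.75 ; Gita | 2003.75 ; Sam | 1988

Join each books row to its authors via author_id.
Group joined rows by authors.id; compute ROUND(AVG(m.year), 2) per group.
  2: ids {1, 2, 4, 5, 6, 10, 11, 14} → ROUND(AVG(m.year), 2)=1985.75
  7: ids {3, 8, 9, 12} → ROUND(AVG(m.year), 2)=2003.75
  9: ids {7, 13} → ROUND(AVG(m.year), 2)=1988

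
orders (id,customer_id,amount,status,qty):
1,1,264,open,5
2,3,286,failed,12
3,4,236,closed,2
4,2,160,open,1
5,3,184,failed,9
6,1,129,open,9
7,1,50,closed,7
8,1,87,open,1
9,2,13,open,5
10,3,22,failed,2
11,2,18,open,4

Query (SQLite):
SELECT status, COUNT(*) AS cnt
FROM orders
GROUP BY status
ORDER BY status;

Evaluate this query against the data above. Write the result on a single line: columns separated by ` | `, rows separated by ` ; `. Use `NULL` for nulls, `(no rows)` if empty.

closed | 2 ; failed | 3 ; open | 6

Partition orders by status; compute COUNT(*) within each group.
  closed: ids {3, 7} → COUNT(*)=2
  failed: ids {2, 5, 10} → COUNT(*)=3
  open: ids {1, 4, 6, 8, 9, 11} → COUNT(*)=6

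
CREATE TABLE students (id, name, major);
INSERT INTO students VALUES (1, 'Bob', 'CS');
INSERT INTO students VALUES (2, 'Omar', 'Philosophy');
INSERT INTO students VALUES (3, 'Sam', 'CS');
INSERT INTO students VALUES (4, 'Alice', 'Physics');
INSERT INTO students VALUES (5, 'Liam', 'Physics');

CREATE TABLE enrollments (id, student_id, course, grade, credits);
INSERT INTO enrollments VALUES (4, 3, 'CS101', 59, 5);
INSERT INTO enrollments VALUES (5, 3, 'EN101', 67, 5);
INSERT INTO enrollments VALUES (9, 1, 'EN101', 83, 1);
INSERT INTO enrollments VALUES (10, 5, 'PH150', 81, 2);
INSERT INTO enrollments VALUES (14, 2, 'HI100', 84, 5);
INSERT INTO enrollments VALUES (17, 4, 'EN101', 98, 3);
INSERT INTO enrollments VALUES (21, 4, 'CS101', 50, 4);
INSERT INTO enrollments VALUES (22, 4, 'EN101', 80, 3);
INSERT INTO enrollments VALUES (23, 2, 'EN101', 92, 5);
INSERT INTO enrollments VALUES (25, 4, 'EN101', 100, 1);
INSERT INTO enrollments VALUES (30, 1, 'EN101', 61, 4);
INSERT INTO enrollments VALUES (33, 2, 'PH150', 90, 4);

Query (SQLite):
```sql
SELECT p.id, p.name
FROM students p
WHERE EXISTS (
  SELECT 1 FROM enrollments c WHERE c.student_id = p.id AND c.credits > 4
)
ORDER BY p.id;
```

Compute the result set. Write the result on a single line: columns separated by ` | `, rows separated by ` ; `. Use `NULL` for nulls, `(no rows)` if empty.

2 | Omar ; 3 | Sam

For each students row, check whether any enrollments with matching student_id has credits > 4.
Keep rows where that is true.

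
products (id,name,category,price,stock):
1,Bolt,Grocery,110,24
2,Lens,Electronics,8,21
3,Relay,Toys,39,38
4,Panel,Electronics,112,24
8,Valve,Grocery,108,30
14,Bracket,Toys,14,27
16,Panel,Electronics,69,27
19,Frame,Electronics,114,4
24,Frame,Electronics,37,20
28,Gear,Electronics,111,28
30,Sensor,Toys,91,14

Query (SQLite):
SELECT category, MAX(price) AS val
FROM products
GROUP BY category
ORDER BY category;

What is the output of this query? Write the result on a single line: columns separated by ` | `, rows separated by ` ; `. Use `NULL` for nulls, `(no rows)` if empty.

Electronics | 114 ; Grocery | 110 ; Toys | 91

Partition products by category; compute MAX(price) within each group.
  Electronics: ids {2, 4, 16, 19, 24, 28} → MAX(price)=114
  Grocery: ids {1, 8} → MAX(price)=110
  Toys: ids {3, 14, 30} → MAX(price)=91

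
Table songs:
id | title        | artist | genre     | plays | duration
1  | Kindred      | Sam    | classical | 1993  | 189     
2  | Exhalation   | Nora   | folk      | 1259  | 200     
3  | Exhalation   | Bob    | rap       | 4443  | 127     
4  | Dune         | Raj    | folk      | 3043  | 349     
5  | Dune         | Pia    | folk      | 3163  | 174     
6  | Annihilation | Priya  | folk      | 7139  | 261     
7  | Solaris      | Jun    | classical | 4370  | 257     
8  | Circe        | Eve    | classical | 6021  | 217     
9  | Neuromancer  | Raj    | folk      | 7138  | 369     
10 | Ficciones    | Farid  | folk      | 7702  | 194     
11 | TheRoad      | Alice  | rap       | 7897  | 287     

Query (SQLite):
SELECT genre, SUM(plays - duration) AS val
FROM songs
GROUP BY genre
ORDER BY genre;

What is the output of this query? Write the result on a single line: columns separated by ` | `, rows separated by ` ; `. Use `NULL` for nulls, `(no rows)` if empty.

For each row compute plays - duration.
Group by genre; take SUM of the expression per group.
  classical: ids {1, 7, 8} → SUM(plays - duration)=11721
  folk: ids {2, 4, 5, 6, 9, 10} → SUM(plays - duration)=27897
  rap: ids {3, 11} → SUM(plays - duration)=11926

classical | 11721 ; folk | 27897 ; rap | 11926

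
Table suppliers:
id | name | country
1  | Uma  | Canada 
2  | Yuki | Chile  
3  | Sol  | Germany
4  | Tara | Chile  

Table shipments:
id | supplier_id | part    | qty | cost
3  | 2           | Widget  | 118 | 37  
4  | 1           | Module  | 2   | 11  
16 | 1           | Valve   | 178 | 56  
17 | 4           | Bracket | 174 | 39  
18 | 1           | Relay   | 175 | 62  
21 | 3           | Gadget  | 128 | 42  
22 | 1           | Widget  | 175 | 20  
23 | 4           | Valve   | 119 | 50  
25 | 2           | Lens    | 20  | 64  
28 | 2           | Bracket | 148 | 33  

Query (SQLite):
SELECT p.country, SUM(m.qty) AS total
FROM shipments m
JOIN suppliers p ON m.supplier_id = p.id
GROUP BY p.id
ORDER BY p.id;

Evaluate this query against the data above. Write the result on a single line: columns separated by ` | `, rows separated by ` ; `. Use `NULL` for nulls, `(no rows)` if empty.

Canada | 530 ; Chile | 286 ; Germany | 128 ; Chile | 293

Join each shipments row to its suppliers via supplier_id.
Group joined rows by suppliers.id; compute SUM(m.qty) per group.
  1: ids {4, 16, 18, 22} → SUM(m.qty)=530
  2: ids {3, 25, 28} → SUM(m.qty)=286
  3: ids {21} → SUM(m.qty)=128
  4: ids {17, 23} → SUM(m.qty)=293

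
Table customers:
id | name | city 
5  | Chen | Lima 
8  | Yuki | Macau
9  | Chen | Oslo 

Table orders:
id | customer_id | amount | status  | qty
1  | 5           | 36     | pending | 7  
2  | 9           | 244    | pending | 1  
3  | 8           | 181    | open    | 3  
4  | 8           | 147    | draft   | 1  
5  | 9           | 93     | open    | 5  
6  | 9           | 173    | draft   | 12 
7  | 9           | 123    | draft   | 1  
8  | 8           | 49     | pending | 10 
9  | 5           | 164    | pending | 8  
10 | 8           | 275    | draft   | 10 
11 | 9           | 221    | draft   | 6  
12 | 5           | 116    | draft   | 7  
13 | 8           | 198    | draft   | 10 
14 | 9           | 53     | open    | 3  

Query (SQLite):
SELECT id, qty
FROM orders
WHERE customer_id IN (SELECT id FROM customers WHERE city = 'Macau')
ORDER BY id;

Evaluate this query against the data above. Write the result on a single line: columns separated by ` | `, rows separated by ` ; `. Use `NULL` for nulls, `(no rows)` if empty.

3 | 3 ; 4 | 1 ; 8 | 10 ; 10 | 10 ; 13 | 10

Inner query: customers.id where city = 'Macau'.
Outer: keep orders rows whose customer_id is in that set.
Inner query → {8}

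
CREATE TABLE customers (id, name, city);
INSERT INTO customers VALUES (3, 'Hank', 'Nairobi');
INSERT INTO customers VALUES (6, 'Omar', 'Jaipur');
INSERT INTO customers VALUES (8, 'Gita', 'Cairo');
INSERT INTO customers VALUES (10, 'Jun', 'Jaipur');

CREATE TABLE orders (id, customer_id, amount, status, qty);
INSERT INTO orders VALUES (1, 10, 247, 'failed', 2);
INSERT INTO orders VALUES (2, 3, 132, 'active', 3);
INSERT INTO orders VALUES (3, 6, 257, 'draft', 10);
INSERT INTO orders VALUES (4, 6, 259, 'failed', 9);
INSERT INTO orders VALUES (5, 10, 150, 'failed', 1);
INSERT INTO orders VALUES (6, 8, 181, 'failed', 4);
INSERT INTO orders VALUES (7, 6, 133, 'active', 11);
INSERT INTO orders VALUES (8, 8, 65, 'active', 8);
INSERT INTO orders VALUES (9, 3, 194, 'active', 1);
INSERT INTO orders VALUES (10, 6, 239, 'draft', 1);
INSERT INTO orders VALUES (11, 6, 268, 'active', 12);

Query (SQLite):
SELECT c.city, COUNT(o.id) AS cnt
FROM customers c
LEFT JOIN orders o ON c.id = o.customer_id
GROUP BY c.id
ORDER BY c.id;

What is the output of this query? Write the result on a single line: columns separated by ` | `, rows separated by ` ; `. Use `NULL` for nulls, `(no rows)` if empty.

Nairobi | 2 ; Jaipur | 5 ; Cairo | 2 ; Jaipur | 2

LEFT JOIN keeps every customers row; unmatched ones get NULL for orders columns.
Group by customers.id and compute COUNT(o.id). COUNT(col) of an all-NULL group is 0.
  3: ids {2, 9} → COUNT(o.id)=2
  6: ids {3, 4, 7, 10, 11} → COUNT(o.id)=5
  8: ids {6, 8} → COUNT(o.id)=2
  10: ids {1, 5} → COUNT(o.id)=2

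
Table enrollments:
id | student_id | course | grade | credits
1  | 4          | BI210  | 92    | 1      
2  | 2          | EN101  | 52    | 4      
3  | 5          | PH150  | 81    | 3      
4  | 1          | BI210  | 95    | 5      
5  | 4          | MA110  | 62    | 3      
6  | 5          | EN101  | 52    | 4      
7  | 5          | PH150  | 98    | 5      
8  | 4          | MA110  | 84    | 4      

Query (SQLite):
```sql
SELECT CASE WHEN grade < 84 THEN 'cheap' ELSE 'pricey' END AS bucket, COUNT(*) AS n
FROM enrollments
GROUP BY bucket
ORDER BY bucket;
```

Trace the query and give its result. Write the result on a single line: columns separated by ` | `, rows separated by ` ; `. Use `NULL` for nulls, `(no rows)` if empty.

Bucket rows by grade < 84 → 'cheap' else 'pricey'; count each bucket.

cheap | 4 ; pricey | 4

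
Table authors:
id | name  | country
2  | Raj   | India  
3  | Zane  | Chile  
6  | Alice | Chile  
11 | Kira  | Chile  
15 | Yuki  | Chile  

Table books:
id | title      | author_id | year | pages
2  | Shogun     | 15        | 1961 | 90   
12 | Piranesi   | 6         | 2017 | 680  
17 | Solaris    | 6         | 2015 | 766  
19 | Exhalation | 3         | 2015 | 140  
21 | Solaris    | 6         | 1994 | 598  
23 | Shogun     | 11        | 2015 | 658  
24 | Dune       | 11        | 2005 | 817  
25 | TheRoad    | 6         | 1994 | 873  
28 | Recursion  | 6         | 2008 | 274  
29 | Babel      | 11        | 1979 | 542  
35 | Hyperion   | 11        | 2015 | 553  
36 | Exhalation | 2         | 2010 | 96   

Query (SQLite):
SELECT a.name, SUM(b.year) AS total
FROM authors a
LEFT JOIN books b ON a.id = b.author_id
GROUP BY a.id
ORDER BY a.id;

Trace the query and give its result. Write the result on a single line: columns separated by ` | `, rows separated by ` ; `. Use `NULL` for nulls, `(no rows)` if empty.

Raj | 2010 ; Zane | 2015 ; Alice | 10028 ; Kira | 8014 ; Yuki | 1961

LEFT JOIN keeps every authors row; unmatched ones get NULL for books columns.
Group by authors.id and compute SUM(b.year). SUM over an all-NULL group is NULL.
  2: ids {36} → SUM(b.year)=2010
  3: ids {19} → SUM(b.year)=2015
  6: ids {12, 17, 21, 25, 28} → SUM(b.year)=10028
  11: ids {23, 24, 29, 35} → SUM(b.year)=8014
  15: ids {2} → SUM(b.year)=1961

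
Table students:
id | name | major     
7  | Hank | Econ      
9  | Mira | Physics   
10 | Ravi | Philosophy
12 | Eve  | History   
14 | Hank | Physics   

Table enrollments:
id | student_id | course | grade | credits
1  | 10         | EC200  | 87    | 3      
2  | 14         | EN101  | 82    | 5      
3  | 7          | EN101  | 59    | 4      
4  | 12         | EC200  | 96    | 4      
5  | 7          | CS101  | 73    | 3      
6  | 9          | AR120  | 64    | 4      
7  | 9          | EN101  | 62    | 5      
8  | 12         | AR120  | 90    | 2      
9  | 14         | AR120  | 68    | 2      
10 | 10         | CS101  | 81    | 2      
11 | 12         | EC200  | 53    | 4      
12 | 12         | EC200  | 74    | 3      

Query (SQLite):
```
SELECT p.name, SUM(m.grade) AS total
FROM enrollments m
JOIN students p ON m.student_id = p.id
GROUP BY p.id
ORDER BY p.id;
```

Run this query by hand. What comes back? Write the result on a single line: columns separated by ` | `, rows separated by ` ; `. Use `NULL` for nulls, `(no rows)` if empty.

Join each enrollments row to its students via student_id.
Group joined rows by students.id; compute SUM(m.grade) per group.
  7: ids {3, 5} → SUM(m.grade)=132
  9: ids {6, 7} → SUM(m.grade)=126
  10: ids {1, 10} → SUM(m.grade)=168
  12: ids {4, 8, 11, 12} → SUM(m.grade)=313
  14: ids {2, 9} → SUM(m.grade)=150

Hank | 132 ; Mira | 126 ; Ravi | 168 ; Eve | 313 ; Hank | 150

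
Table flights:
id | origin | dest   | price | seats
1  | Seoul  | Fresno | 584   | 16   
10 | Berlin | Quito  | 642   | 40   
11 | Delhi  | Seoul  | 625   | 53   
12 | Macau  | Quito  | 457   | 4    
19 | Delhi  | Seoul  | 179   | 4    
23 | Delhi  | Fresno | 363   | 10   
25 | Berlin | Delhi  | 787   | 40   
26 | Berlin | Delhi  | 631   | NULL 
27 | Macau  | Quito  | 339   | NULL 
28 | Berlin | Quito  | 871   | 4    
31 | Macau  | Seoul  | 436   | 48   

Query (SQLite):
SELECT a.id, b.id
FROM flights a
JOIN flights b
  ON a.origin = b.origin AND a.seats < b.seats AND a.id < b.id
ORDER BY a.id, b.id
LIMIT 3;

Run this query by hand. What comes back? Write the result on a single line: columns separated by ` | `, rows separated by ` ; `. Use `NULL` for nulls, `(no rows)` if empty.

12 | 31 ; 19 | 23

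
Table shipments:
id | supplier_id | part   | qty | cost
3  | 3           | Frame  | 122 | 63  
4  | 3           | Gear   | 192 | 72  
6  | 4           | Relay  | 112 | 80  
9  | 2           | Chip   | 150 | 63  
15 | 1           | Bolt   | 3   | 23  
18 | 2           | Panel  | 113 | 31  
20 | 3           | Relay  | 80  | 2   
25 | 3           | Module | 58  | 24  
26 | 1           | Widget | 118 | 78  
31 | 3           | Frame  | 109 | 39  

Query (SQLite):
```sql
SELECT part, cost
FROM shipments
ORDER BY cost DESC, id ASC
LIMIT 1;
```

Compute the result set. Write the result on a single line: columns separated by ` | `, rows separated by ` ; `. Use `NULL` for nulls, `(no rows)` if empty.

Sort by cost desc, tiebreak id asc: (80, id=6), (78, id=26), (72, id=4), (63, id=3) …. Take first 1.

Relay | 80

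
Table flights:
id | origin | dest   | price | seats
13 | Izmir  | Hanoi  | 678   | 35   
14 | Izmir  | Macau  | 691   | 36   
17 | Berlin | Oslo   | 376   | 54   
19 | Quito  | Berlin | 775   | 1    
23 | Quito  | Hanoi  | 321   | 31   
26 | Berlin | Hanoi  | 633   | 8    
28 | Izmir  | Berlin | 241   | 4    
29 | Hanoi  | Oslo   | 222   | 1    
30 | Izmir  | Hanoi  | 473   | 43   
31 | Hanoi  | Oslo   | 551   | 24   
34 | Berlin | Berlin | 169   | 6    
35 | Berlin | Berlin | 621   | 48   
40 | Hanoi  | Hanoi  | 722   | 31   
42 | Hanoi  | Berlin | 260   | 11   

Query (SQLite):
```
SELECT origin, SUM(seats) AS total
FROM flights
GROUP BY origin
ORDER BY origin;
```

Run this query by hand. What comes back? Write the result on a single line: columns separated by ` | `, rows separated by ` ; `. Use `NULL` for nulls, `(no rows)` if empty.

Berlin | 116 ; Hanoi | 67 ; Izmir | 118 ; Quito | 32

Partition flights by origin; compute SUM(seats) within each group.
  Berlin: ids {17, 26, 34, 35} → SUM(seats)=116
  Hanoi: ids {29, 31, 40, 42} → SUM(seats)=67
  Izmir: ids {13, 14, 28, 30} → SUM(seats)=118
  Quito: ids {19, 23} → SUM(seats)=32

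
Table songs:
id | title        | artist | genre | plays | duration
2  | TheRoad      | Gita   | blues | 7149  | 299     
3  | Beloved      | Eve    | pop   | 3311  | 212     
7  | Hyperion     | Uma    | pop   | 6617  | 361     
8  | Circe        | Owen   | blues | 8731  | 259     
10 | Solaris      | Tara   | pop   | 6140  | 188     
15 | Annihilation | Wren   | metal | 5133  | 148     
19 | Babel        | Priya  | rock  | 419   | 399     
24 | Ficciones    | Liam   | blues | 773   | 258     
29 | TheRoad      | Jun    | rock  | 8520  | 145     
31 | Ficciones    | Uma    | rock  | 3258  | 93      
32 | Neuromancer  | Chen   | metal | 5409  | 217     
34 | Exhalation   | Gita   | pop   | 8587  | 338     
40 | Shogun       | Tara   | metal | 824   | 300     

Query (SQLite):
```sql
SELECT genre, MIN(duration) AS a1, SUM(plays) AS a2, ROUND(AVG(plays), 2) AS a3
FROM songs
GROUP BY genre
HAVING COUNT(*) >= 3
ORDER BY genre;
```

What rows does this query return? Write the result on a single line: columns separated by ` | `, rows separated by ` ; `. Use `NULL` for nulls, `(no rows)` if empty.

Group songs by genre.
Per group compute: MIN(duration), SUM(plays), ROUND(AVG(plays), 2).
HAVING: drop groups with fewer than 3 rows.
  blues: ids {2, 8, 24} → MIN(duration)=258, SUM(plays)=16653, ROUND(AVG(plays), 2)=5551
  metal: ids {15, 32, 40} → MIN(duration)=148, SUM(plays)=11366, ROUND(AVG(plays), 2)=3788.67
  pop: ids {3, 7, 10, 34} → MIN(duration)=188, SUM(plays)=24655, ROUND(AVG(plays), 2)=6163.75
  rock: ids {19, 29, 31} → MIN(duration)=93, SUM(plays)=12197, ROUND(AVG(plays), 2)=4065.67

blues | 258 | 16653 | 5551 ; metal | 148 | 11366 | 3788.67 ; pop | 188 | 24655 | 6163.75 ; rock | 93 | 12197 | 4065.67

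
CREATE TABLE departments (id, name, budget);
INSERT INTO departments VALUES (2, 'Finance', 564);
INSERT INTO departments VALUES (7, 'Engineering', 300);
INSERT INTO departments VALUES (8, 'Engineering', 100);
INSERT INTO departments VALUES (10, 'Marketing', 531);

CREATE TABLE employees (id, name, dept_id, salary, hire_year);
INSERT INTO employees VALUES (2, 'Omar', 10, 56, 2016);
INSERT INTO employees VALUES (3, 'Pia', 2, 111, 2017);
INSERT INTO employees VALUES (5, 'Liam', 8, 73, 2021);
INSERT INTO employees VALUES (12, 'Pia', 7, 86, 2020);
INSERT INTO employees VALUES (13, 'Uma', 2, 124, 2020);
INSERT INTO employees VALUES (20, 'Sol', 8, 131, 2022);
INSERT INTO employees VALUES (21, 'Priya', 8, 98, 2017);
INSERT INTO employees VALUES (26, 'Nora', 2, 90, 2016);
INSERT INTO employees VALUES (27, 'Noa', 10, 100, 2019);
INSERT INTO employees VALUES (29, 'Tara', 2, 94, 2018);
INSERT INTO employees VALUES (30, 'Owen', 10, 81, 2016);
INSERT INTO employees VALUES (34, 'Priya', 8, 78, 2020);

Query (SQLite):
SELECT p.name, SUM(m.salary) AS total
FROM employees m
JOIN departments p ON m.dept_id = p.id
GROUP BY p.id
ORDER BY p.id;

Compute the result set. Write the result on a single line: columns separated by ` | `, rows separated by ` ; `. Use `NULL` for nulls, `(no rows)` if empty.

Finance | 419 ; Engineering | 86 ; Engineering | 380 ; Marketing | 237

Join each employees row to its departments via dept_id.
Group joined rows by departments.id; compute SUM(m.salary) per group.
  2: ids {3, 13, 26, 29} → SUM(m.salary)=419
  7: ids {12} → SUM(m.salary)=86
  8: ids {5, 20, 21, 34} → SUM(m.salary)=380
  10: ids {2, 27, 30} → SUM(m.salary)=237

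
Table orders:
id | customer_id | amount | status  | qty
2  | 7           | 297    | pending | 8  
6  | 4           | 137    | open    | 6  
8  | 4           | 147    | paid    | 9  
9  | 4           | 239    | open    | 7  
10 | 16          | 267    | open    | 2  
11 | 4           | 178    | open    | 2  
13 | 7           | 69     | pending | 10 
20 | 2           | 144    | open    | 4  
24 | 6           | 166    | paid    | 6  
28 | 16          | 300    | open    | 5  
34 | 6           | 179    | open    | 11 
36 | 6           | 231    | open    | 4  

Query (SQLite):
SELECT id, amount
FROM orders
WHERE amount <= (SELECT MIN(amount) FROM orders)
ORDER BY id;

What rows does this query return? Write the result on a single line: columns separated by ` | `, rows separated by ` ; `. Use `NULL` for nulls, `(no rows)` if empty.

13 | 69

Scalar subquery: MIN(amount) over all orders rows = 69.
Keep rows where amount <= that value.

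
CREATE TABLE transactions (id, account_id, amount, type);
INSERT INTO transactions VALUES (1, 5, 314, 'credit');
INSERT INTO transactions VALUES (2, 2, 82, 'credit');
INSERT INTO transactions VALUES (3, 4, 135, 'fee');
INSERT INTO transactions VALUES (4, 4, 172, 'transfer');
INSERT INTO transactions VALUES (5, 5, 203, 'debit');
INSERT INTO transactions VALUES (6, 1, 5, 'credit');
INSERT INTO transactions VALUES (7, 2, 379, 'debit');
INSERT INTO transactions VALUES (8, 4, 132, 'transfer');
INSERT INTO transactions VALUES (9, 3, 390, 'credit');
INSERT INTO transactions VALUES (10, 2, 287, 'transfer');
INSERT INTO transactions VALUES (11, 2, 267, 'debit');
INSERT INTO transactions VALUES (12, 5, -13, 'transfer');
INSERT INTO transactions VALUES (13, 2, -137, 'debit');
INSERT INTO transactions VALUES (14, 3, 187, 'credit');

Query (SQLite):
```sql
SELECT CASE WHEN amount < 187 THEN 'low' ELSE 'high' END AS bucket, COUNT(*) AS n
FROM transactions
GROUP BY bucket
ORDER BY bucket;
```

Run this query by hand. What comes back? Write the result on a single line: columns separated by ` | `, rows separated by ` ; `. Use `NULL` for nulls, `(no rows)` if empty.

high | 7 ; low | 7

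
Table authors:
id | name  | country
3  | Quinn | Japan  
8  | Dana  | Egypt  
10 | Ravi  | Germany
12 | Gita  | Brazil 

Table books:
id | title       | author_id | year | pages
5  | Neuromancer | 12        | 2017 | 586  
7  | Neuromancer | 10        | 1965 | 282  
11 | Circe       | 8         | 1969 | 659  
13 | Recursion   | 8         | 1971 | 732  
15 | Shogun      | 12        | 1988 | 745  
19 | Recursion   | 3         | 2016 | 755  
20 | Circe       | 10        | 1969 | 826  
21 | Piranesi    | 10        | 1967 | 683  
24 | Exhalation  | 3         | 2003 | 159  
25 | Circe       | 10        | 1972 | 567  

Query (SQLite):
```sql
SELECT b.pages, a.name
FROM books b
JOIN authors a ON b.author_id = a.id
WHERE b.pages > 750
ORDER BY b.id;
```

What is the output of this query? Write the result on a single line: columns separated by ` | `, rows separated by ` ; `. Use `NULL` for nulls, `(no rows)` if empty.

755 | Quinn ; 826 | Ravi

Each books row matches the authors row where author_id = authors.id.
Then keep rows with b.pages > 750.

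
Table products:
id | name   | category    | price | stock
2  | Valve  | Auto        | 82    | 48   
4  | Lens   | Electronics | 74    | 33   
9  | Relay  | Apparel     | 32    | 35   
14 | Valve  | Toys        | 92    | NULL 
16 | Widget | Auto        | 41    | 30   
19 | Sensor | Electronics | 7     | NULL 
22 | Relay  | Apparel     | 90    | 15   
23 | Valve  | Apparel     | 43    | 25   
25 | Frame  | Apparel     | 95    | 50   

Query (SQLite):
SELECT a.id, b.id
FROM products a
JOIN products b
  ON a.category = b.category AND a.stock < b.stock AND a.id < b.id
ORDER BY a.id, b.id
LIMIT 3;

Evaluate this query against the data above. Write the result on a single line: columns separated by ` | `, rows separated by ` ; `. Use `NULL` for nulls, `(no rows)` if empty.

Pairs (a,b) with same category, a.stock < b.stock, a.id < b.id.
category groups: Apparel:{9,22,23,25} Auto:{2,16} Electronics:{4,19} Toys:{14}
Ordered by (a.id, b.id); first 3.

9 | 25 ; 22 | 23 ; 22 | 25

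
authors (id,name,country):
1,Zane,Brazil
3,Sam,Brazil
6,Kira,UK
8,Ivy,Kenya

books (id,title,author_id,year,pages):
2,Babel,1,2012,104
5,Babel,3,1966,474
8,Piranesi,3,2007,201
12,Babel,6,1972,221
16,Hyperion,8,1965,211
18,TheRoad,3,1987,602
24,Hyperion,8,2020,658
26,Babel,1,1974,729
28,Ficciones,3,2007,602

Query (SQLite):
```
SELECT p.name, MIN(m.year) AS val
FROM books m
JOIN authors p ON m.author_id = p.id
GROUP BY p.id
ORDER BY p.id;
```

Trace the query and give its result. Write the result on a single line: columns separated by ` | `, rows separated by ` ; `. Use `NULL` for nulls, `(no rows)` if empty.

Zane | 1974 ; Sam | 1966 ; Kira | 1972 ; Ivy | 1965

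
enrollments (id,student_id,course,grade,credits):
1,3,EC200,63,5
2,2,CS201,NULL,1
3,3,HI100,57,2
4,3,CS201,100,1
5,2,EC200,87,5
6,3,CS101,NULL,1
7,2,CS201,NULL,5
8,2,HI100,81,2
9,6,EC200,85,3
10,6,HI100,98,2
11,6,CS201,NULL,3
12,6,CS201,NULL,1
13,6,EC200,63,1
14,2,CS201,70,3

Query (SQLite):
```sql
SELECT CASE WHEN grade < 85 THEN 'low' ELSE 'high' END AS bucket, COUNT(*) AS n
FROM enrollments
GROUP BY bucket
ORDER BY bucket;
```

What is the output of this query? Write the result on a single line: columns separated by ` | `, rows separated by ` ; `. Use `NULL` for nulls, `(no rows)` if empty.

high | 9 ; low | 5

Bucket rows by grade < 85 → 'low' else 'high'; count each bucket.
NULL < 85 is unknown, so NULL grade falls into ELSE → 'high'.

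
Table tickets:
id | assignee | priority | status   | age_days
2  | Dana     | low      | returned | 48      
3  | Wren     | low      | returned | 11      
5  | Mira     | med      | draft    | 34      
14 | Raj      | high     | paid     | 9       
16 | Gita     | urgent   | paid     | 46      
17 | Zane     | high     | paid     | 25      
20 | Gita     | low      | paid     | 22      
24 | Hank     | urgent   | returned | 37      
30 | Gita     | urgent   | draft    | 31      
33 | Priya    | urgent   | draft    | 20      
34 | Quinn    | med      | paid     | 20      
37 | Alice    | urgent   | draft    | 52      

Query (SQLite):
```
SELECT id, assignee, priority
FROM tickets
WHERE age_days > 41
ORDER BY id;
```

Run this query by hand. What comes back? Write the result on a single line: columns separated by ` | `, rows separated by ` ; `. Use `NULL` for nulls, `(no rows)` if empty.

2 | Dana | low ; 16 | Gita | urgent ; 37 | Alice | urgent

age_days > 41: ids {2, 16, 37}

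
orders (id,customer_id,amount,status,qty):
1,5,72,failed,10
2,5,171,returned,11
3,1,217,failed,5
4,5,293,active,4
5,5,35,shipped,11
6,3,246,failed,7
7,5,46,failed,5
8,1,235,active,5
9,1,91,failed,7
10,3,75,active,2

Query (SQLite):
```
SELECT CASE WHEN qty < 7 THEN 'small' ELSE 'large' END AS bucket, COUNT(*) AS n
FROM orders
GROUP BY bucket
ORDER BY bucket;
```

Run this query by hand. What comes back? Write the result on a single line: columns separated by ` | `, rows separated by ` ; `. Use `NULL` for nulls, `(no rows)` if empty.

large | 5 ; small | 5

Bucket rows by qty < 7 → 'small' else 'large'; count each bucket.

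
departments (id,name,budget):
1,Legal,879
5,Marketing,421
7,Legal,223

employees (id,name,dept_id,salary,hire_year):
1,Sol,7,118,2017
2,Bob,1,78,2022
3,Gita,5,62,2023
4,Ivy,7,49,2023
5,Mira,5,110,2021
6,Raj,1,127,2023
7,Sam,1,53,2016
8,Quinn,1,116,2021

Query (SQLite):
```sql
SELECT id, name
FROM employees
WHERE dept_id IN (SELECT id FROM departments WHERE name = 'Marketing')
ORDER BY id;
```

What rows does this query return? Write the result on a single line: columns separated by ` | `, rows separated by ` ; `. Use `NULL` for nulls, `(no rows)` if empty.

3 | Gita ; 5 | Mira

Inner query: departments.id where name = 'Marketing'.
Outer: keep employees rows whose dept_id is in that set.
Inner query → {5}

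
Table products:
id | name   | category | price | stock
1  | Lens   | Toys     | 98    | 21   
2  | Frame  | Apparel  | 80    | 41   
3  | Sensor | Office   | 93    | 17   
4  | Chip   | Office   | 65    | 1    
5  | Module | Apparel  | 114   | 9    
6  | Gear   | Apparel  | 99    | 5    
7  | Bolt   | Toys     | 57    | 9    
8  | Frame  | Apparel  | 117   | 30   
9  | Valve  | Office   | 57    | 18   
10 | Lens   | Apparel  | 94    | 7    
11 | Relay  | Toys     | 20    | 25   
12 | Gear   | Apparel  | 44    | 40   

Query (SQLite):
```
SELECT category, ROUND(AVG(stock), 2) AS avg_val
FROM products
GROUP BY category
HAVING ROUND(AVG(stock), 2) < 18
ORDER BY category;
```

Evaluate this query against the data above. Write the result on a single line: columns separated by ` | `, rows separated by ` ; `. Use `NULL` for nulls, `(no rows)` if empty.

Partition products by category; compute ROUND(AVG(stock), 2) within each group.
HAVING: keep groups where ROUND(AVG(stock), 2) < 18.
  Apparel: ids {2, 5, 6, 8, 10, 12} → ROUND(AVG(stock), 2)=22
  Office: ids {3, 4, 9} → ROUND(AVG(stock), 2)=12
  Toys: ids {1, 7, 11} → ROUND(AVG(stock), 2)=18.33

Office | 12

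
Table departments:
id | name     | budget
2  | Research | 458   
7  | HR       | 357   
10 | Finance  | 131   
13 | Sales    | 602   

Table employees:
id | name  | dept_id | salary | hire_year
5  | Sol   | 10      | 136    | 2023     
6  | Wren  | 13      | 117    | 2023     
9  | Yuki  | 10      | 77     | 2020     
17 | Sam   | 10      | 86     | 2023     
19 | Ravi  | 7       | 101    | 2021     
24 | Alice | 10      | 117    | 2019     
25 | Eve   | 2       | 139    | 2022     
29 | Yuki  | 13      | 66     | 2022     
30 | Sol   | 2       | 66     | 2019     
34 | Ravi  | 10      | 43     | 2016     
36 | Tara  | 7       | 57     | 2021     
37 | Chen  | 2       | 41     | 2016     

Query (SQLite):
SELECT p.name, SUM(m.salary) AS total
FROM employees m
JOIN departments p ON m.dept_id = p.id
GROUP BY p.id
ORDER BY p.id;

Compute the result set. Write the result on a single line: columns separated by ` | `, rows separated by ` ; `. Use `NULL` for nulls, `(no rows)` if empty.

Join each employees row to its departments via dept_id.
Group joined rows by departments.id; compute SUM(m.salary) per group.
  2: ids {25, 30, 37} → SUM(m.salary)=246
  7: ids {19, 36} → SUM(m.salary)=158
  10: ids {5, 9, 17, 24, 34} → SUM(m.salary)=459
  13: ids {6, 29} → SUM(m.salary)=183

Research | 246 ; HR | 158 ; Finance | 459 ; Sales | 183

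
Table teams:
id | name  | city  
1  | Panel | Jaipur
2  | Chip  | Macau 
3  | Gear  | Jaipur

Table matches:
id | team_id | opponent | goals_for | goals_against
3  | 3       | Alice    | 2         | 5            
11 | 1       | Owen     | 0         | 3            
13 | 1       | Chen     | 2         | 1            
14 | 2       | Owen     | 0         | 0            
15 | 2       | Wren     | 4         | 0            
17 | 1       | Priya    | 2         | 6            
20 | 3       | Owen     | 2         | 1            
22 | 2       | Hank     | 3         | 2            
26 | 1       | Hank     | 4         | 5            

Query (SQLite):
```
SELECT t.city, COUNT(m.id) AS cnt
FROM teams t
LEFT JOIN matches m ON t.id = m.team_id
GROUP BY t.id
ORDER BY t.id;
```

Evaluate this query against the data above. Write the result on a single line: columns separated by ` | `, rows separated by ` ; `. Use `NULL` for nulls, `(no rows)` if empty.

LEFT JOIN keeps every teams row; unmatched ones get NULL for matches columns.
Group by teams.id and compute COUNT(m.id). COUNT(col) of an all-NULL group is 0.
  1: ids {11, 13, 17, 26} → COUNT(m.id)=4
  2: ids {14, 15, 22} → COUNT(m.id)=3
  3: ids {3, 20} → COUNT(m.id)=2

Jaipur | 4 ; Macau | 3 ; Jaipur | 2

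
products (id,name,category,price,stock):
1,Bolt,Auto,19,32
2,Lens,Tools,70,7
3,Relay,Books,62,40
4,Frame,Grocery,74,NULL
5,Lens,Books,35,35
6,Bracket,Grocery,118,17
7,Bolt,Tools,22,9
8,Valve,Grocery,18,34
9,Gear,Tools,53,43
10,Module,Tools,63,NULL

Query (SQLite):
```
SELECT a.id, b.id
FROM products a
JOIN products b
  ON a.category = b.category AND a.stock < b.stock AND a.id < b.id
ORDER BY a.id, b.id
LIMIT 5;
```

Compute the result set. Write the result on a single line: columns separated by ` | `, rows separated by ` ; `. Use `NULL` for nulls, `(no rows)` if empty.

2 | 7 ; 2 | 9 ; 6 | 8 ; 7 | 9

Pairs (a,b) with same category, a.stock < b.stock, a.id < b.id.
category groups: Auto:{1} Books:{3,5} Grocery:{4,6,8} Tools:{2,7,9,10}
Ordered by (a.id, b.id); first 5.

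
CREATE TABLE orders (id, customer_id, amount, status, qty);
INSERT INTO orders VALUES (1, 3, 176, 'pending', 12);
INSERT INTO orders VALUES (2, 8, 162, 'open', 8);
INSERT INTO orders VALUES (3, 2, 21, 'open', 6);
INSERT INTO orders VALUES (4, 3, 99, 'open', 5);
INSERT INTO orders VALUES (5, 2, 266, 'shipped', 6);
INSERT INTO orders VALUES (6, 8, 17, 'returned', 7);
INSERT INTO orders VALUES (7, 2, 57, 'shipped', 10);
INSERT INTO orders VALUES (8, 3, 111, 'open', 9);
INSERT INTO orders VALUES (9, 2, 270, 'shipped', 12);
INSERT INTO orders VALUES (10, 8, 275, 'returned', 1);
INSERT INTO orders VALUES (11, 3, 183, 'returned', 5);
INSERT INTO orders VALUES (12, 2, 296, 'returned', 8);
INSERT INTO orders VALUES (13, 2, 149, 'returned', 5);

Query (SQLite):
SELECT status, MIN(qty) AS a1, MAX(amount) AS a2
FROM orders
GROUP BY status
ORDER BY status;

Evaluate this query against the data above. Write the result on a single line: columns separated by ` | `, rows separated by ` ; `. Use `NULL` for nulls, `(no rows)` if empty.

Group orders by status.
Per group compute: MIN(qty), MAX(amount).
  open: ids {2, 3, 4, 8} → MIN(qty)=5, MAX(amount)=162
  pending: ids {1} → MIN(qty)=12, MAX(amount)=176
  returned: ids {6, 10, 11, 12, 13} → MIN(qty)=1, MAX(amount)=296
  shipped: ids {5, 7, 9} → MIN(qty)=6, MAX(amount)=270

open | 5 | 162 ; pending | 12 | 176 ; returned | 1 | 296 ; shipped | 6 | 270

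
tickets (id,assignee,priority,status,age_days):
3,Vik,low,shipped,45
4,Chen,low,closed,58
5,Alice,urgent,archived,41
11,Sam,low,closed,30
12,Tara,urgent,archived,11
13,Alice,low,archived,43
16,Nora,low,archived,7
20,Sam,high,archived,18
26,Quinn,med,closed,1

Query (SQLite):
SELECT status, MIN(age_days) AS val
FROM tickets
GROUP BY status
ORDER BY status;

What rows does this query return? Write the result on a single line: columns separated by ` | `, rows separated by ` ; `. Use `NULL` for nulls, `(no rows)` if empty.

Partition tickets by status; compute MIN(age_days) within each group.
  archived: ids {5, 12, 13, 16, 20} → MIN(age_days)=7
  closed: ids {4, 11, 26} → MIN(age_days)=1
  shipped: ids {3} → MIN(age_days)=45

archived | 7 ; closed | 1 ; shipped | 45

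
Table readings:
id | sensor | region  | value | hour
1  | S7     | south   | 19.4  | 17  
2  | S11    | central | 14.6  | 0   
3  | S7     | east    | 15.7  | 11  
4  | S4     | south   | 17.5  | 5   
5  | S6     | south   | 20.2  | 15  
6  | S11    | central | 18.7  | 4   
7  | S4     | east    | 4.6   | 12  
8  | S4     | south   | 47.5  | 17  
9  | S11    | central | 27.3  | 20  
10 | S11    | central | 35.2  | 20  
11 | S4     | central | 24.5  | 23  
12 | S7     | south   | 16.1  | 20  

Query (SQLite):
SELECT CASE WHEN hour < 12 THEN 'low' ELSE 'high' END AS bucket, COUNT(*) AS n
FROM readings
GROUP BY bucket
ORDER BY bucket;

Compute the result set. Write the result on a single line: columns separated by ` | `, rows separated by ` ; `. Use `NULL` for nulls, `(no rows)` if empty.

high | 8 ; low | 4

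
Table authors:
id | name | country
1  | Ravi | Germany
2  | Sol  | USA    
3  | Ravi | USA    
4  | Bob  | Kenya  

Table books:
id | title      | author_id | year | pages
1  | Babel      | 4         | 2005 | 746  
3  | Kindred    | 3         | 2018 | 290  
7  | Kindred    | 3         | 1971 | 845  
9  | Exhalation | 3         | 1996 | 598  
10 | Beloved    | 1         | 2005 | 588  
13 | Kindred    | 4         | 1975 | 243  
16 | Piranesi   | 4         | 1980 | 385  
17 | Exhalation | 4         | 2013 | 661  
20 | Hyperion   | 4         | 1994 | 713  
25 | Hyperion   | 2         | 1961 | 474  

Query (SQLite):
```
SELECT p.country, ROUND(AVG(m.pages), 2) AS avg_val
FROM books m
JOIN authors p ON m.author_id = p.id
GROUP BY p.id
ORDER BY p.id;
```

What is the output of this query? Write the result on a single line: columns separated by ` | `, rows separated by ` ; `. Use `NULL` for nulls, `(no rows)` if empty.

Germany | 588 ; USA | 474 ; USA | 577.67 ; Kenya | 549.6

Join each books row to its authors via author_id.
Group joined rows by authors.id; compute ROUND(AVG(m.pages), 2) per group.
  1: ids {10} → ROUND(AVG(m.pages), 2)=588
  2: ids {25} → ROUND(AVG(m.pages), 2)=474
  3: ids {3, 7, 9} → ROUND(AVG(m.pages), 2)=577.67
  4: ids {1, 13, 16, 17, 20} → ROUND(AVG(m.pages), 2)=549.6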